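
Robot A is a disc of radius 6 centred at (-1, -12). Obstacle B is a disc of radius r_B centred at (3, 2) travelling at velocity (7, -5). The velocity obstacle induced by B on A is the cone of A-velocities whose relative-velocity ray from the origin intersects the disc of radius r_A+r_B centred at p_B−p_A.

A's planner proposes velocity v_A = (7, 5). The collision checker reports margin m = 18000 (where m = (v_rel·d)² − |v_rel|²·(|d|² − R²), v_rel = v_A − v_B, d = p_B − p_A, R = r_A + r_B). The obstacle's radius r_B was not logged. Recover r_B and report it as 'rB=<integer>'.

m = 18000
d = (4, 14);  v_rel = (0, 10),  |v_rel|² = 100
v_rel×d = (0)·(14) − (10)·(4) = -40
since m = R²·100 − (-40)²:  R² = (1600 + 18000) / 100 = 196
R = √196 = 14  ⇒  r_B = 14 − 6 = 8

rB=8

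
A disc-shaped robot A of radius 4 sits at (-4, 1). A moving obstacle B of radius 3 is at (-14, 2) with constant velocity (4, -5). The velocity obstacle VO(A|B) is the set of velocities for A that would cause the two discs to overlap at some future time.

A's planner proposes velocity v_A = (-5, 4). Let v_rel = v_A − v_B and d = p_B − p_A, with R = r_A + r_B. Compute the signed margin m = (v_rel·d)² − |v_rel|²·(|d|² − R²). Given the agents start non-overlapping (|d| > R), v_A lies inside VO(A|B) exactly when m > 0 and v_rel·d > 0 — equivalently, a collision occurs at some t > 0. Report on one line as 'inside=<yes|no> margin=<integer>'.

d = (-10, 1),  |d|² = 101;  R = 4+3 = 7,  c = 101−7² = 52
v_rel = (-9, 9),  |v_rel|² = 162;  v_rel·d = (-9)·(-10) + (9)·(1) = 99
162·t² − 198·t + 52 = 0  ⇒  m = 99² − 162·52 = 1377
m = 1377 > 0,  v_rel·d = 99 > 0  ⇒  inside

inside=yes margin=1377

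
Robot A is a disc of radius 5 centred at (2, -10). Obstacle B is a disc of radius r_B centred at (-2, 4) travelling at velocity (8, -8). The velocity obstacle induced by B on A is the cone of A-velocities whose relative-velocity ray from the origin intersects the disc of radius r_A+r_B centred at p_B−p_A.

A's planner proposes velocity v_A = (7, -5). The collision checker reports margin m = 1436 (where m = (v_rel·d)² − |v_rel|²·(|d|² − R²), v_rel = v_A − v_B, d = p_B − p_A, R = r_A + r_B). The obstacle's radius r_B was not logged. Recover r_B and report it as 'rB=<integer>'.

m = 1436
d = (-4, 14);  v_rel = (-1, 3),  |v_rel|² = 10
v_rel×d = (-1)·(14) − (3)·(-4) = -2
since m = R²·10 − (-2)²:  R² = (4 + 1436) / 10 = 144
R = √144 = 12  ⇒  r_B = 12 − 5 = 7

rB=7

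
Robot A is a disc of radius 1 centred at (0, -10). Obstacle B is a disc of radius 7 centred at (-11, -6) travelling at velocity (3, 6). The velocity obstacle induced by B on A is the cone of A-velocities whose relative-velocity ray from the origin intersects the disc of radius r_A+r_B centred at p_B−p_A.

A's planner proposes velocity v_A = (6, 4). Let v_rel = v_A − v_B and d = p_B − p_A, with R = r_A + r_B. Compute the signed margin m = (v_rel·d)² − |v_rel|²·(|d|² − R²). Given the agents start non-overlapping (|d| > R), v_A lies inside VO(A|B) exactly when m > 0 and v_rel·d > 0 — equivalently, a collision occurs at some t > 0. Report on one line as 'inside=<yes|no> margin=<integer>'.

d = (-11, 4),  |d|² = 137;  R = 1+7 = 8,  c = 137−8² = 73
v_rel = (3, -2),  |v_rel|² = 13;  v_rel·d = (3)·(-11) + (-2)·(4) = -41
13·t² + 82·t + 73 = 0  ⇒  m = (-41)² − 13·73 = 732
m = 732 > 0,  v_rel·d = -41 < 0  ⇒  outside

inside=no margin=732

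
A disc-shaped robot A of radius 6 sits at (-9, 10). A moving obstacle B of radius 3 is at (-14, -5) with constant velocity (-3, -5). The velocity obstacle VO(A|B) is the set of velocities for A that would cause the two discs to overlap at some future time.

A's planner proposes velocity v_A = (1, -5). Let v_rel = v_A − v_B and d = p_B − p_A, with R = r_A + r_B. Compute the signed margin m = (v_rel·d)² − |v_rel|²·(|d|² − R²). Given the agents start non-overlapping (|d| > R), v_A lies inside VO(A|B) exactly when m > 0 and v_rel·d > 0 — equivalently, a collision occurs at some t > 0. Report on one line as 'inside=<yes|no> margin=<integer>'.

d = (-5, -15),  |d|² = 250;  R = 6+3 = 9,  c = 250−9² = 169
v_rel = (4, 0),  |v_rel|² = 16;  v_rel·d = (4)·(-5) + (0)·(-15) = -20
16·t² + 40·t + 169 = 0  ⇒  m = (-20)² − 16·169 = -2304
m = -2304 < 0,  v_rel·d = -20 < 0  ⇒  outside

inside=no margin=-2304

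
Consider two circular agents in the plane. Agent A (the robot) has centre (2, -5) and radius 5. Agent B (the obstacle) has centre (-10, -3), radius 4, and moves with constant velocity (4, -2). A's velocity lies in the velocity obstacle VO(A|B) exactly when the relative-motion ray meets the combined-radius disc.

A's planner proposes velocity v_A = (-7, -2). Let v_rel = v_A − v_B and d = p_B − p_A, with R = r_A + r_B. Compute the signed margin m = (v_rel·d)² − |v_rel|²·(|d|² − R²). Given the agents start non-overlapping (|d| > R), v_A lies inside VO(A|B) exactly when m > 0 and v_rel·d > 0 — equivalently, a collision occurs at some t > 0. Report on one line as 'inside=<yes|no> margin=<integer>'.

d = (-12, 2),  |d|² = 148;  R = 5+4 = 9,  c = 148−9² = 67
v_rel = (-11, 0),  |v_rel|² = 121;  v_rel·d = (-11)·(-12) + (0)·(2) = 132
121·t² − 264·t + 67 = 0  ⇒  m = 132² − 121·67 = 9317
m = 9317 > 0,  v_rel·d = 132 > 0  ⇒  inside

inside=yes margin=9317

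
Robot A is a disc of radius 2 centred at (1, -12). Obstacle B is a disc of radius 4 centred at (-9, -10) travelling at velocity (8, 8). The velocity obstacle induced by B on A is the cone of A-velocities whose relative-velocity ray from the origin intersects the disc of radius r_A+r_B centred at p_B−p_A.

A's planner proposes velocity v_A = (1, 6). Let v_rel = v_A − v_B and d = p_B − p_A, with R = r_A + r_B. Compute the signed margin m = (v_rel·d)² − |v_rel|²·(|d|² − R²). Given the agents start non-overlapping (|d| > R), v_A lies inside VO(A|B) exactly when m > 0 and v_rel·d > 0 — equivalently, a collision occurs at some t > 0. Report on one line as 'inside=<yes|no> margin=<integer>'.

d = (-10, 2),  |d|² = 104;  R = 2+4 = 6,  c = 104−6² = 68
v_rel = (-7, -2),  |v_rel|² = 53;  v_rel·d = (-7)·(-10) + (-2)·(2) = 66
53·t² − 132·t + 68 = 0  ⇒  m = 66² − 53·68 = 752
m = 752 > 0,  v_rel·d = 66 > 0  ⇒  inside

inside=yes margin=752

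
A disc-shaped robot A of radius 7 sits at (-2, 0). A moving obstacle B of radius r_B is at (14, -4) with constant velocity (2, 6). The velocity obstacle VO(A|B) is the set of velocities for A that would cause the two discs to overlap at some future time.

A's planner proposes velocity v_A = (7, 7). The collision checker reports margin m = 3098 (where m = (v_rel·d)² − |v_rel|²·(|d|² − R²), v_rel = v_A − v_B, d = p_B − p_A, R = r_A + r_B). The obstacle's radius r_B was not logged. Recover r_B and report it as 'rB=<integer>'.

m = 3098
d = (16, -4);  v_rel = (5, 1),  |v_rel|² = 26
v_rel×d = (5)·(-4) − (1)·(16) = -36
since m = R²·26 − (-36)²:  R² = (1296 + 3098) / 26 = 169
R = √169 = 13  ⇒  r_B = 13 − 7 = 6

rB=6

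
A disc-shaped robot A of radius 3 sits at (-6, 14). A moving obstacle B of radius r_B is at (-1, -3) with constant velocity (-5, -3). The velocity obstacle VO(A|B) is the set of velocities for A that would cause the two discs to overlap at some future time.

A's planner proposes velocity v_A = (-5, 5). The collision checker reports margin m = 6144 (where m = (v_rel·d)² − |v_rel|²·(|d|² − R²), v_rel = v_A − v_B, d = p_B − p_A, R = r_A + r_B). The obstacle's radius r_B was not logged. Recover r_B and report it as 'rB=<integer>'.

m = 6144
d = (5, -17);  v_rel = (0, 8),  |v_rel|² = 64
v_rel×d = (0)·(-17) − (8)·(5) = -40
since m = R²·64 − (-40)²:  R² = (1600 + 6144) / 64 = 121
R = √121 = 11  ⇒  r_B = 11 − 3 = 8

rB=8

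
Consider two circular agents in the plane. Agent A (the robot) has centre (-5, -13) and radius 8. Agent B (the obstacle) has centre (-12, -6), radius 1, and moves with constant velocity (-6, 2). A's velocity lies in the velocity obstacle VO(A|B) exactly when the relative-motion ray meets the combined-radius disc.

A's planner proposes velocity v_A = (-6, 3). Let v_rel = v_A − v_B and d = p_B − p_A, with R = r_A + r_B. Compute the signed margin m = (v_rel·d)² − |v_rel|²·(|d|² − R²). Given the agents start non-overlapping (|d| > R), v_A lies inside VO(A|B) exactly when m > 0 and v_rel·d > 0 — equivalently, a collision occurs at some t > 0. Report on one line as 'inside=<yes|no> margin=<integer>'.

d = (-7, 7),  |d|² = 98;  R = 8+1 = 9,  c = 98−9² = 17
v_rel = (0, 1),  |v_rel|² = 1;  v_rel·d = (0)·(-7) + (1)·(7) = 7
1·t² − 14·t + 17 = 0  ⇒  m = 7² − 1·17 = 32
m = 32 > 0,  v_rel·d = 7 > 0  ⇒  inside

inside=yes margin=32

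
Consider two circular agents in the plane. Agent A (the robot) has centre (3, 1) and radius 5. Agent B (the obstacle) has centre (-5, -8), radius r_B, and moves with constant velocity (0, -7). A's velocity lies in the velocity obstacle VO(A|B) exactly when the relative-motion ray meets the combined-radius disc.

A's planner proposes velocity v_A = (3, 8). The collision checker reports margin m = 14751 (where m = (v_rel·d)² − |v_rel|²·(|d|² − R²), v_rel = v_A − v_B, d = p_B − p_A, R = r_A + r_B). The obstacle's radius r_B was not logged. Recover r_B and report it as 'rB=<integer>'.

m = 14751
d = (-8, -9);  v_rel = (3, 15),  |v_rel|² = 234
v_rel×d = (3)·(-9) − (15)·(-8) = 93
since m = R²·234 − 93²:  R² = (8649 + 14751) / 234 = 100
R = √100 = 10  ⇒  r_B = 10 − 5 = 5

rB=5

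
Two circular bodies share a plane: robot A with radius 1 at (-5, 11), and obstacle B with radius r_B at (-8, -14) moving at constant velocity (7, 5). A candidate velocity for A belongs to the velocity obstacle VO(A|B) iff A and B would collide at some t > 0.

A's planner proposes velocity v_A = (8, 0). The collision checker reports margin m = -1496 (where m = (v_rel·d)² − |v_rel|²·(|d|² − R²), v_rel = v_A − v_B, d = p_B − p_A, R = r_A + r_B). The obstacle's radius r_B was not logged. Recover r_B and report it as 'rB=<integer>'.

m = -1496
d = (-3, -25);  v_rel = (1, -5),  |v_rel|² = 26
v_rel×d = (1)·(-25) − (-5)·(-3) = -40
since m = R²·26 − (-40)²:  R² = (1600 + -1496) / 26 = 4
R = √4 = 2  ⇒  r_B = 2 − 1 = 1

rB=1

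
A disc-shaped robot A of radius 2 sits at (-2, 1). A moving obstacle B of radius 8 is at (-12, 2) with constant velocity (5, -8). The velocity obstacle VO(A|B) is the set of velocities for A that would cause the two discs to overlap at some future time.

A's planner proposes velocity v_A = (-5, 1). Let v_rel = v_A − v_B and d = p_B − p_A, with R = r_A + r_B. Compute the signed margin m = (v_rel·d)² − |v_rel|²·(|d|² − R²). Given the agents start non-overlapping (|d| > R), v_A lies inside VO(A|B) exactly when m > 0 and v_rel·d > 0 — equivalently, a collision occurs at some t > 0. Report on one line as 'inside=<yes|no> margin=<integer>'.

d = (-10, 1),  |d|² = 101;  R = 2+8 = 10,  c = 101−10² = 1
v_rel = (-10, 9),  |v_rel|² = 181;  v_rel·d = (-10)·(-10) + (9)·(1) = 109
181·t² − 218·t + 1 = 0  ⇒  m = 109² − 181·1 = 11700
m = 11700 > 0,  v_rel·d = 109 > 0  ⇒  inside

inside=yes margin=11700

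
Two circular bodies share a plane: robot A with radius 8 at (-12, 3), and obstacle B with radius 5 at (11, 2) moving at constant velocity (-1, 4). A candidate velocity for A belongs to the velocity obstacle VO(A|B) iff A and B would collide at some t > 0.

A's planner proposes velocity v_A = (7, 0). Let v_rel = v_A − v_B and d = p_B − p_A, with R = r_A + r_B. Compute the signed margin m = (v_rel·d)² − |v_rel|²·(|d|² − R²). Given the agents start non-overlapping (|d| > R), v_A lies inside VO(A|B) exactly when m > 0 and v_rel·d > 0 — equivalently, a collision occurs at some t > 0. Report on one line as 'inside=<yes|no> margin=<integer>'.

d = (23, -1),  |d|² = 530;  R = 8+5 = 13,  c = 530−13² = 361
v_rel = (8, -4),  |v_rel|² = 80;  v_rel·d = (8)·(23) + (-4)·(-1) = 188
80·t² − 376·t + 361 = 0  ⇒  m = 188² − 80·361 = 6464
m = 6464 > 0,  v_rel·d = 188 > 0  ⇒  inside

inside=yes margin=6464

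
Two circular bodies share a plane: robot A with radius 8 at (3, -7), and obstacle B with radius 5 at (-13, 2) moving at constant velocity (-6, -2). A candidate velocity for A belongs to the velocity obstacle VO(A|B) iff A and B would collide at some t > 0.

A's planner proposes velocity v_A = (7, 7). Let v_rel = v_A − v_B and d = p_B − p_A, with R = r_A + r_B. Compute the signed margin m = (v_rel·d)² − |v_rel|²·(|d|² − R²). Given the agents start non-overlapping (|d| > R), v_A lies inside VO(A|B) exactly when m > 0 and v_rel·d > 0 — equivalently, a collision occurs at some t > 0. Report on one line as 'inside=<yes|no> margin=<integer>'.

d = (-16, 9),  |d|² = 337;  R = 8+5 = 13,  c = 337−13² = 168
v_rel = (13, 9),  |v_rel|² = 250;  v_rel·d = (13)·(-16) + (9)·(9) = -127
250·t² + 254·t + 168 = 0  ⇒  m = (-127)² − 250·168 = -25871
m = -25871 < 0,  v_rel·d = -127 < 0  ⇒  outside

inside=no margin=-25871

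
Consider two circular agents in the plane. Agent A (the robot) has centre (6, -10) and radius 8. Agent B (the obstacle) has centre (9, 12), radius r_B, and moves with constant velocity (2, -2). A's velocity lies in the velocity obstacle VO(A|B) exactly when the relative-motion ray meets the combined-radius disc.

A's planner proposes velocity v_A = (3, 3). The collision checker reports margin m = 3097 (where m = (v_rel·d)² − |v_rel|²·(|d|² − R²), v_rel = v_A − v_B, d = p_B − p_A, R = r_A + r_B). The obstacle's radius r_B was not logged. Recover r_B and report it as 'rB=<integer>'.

m = 3097
d = (3, 22);  v_rel = (1, 5),  |v_rel|² = 26
v_rel×d = (1)·(22) − (5)·(3) = 7
since m = R²·26 − 7²:  R² = (49 + 3097) / 26 = 121
R = √121 = 11  ⇒  r_B = 11 − 8 = 3

rB=3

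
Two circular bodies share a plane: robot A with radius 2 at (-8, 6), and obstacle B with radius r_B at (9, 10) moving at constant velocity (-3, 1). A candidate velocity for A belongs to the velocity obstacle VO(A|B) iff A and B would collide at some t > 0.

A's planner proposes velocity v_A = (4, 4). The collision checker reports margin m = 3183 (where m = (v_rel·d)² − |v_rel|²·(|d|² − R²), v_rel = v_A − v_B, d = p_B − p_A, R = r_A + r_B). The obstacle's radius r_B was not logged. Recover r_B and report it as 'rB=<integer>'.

m = 3183
d = (17, 4);  v_rel = (7, 3),  |v_rel|² = 58
v_rel×d = (7)·(4) − (3)·(17) = -23
since m = R²·58 − (-23)²:  R² = (529 + 3183) / 58 = 64
R = √64 = 8  ⇒  r_B = 8 − 2 = 6

rB=6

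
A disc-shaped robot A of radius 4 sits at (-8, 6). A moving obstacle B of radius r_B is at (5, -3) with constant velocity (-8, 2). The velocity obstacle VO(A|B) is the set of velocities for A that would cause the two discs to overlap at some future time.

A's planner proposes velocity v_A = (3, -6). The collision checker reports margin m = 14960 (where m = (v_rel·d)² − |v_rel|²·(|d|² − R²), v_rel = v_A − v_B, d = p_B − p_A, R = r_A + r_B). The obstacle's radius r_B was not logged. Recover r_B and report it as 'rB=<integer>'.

m = 14960
d = (13, -9);  v_rel = (11, -8),  |v_rel|² = 185
v_rel×d = (11)·(-9) − (-8)·(13) = 5
since m = R²·185 − 5²:  R² = (25 + 14960) / 185 = 81
R = √81 = 9  ⇒  r_B = 9 − 4 = 5

rB=5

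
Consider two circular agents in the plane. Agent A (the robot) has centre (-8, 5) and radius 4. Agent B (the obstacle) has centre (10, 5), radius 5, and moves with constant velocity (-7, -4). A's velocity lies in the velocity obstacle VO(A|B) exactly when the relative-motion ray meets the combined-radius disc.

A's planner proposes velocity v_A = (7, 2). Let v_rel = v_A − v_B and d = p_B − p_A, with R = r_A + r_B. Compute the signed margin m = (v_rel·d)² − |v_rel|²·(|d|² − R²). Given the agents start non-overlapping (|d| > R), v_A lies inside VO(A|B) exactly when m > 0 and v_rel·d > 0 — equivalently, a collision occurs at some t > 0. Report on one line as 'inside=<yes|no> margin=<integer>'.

d = (18, 0),  |d|² = 324;  R = 4+5 = 9,  c = 324−9² = 243
v_rel = (14, 6),  |v_rel|² = 232;  v_rel·d = (14)·(18) + (6)·(0) = 252
232·t² − 504·t + 243 = 0  ⇒  m = 252² − 232·243 = 7128
m = 7128 > 0,  v_rel·d = 252 > 0  ⇒  inside

inside=yes margin=7128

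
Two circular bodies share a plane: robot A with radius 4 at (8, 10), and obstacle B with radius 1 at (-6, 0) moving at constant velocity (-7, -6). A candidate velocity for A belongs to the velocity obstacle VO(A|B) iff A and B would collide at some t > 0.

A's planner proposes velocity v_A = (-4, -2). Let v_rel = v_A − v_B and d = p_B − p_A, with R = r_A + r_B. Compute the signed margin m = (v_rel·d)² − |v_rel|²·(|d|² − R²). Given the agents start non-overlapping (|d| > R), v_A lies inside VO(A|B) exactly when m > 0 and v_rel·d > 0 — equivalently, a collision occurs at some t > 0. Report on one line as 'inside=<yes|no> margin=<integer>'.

d = (-14, -10),  |d|² = 296;  R = 4+1 = 5,  c = 296−5² = 271
v_rel = (3, 4),  |v_rel|² = 25;  v_rel·d = (3)·(-14) + (4)·(-10) = -82
25·t² + 164·t + 271 = 0  ⇒  m = (-82)² − 25·271 = -51
m = -51 < 0,  v_rel·d = -82 < 0  ⇒  outside

inside=no margin=-51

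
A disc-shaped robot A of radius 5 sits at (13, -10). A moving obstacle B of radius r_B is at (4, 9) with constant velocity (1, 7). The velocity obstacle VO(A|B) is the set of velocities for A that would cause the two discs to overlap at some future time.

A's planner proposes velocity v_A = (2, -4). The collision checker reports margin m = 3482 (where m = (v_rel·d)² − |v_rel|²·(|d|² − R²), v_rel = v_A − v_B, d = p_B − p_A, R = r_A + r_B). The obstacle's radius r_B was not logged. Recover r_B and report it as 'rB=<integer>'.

m = 3482
d = (-9, 19);  v_rel = (1, -11),  |v_rel|² = 122
v_rel×d = (1)·(19) − (-11)·(-9) = -80
since m = R²·122 − (-80)²:  R² = (6400 + 3482) / 122 = 81
R = √81 = 9  ⇒  r_B = 9 − 5 = 4

rB=4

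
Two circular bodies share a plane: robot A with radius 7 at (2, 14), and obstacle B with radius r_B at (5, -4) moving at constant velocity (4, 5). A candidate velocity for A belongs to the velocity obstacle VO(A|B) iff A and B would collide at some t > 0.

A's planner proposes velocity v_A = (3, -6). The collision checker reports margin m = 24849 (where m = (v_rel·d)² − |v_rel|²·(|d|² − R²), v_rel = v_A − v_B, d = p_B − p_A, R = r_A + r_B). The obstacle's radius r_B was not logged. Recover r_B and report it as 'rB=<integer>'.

m = 24849
d = (3, -18);  v_rel = (-1, -11),  |v_rel|² = 122
v_rel×d = (-1)·(-18) − (-11)·(3) = 51
since m = R²·122 − 51²:  R² = (2601 + 24849) / 122 = 225
R = √225 = 15  ⇒  r_B = 15 − 7 = 8

rB=8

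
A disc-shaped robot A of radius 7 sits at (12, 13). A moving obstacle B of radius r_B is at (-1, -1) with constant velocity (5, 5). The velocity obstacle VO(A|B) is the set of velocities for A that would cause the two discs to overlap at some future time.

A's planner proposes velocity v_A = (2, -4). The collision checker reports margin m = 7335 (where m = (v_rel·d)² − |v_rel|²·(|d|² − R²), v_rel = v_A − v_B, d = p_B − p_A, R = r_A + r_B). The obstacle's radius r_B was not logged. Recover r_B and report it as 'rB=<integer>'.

m = 7335
d = (-13, -14);  v_rel = (-3, -9),  |v_rel|² = 90
v_rel×d = (-3)·(-14) − (-9)·(-13) = -75
since m = R²·90 − (-75)²:  R² = (5625 + 7335) / 90 = 144
R = √144 = 12  ⇒  r_B = 12 − 7 = 5

rB=5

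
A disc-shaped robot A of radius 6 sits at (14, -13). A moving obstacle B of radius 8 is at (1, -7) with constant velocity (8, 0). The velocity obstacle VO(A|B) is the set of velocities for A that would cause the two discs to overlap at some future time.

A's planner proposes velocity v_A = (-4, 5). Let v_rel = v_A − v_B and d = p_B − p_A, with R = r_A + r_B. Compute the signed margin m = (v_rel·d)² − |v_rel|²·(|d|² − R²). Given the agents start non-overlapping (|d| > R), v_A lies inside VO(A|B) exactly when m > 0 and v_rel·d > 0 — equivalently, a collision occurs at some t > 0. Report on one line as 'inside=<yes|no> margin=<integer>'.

d = (-13, 6),  |d|² = 205;  R = 6+8 = 14,  c = 205−14² = 9
v_rel = (-12, 5),  |v_rel|² = 169;  v_rel·d = (-12)·(-13) + (5)·(6) = 186
169·t² − 372·t + 9 = 0  ⇒  m = 186² − 169·9 = 33075
m = 33075 > 0,  v_rel·d = 186 > 0  ⇒  inside

inside=yes margin=33075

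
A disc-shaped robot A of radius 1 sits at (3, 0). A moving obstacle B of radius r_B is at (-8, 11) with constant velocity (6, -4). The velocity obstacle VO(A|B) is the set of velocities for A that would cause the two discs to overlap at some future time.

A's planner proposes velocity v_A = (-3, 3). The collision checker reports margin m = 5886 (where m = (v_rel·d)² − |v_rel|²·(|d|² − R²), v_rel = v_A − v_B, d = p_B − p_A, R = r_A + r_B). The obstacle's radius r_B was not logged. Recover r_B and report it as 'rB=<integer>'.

m = 5886
d = (-11, 11);  v_rel = (-9, 7),  |v_rel|² = 130
v_rel×d = (-9)·(11) − (7)·(-11) = -22
since m = R²·130 − (-22)²:  R² = (484 + 5886) / 130 = 49
R = √49 = 7  ⇒  r_B = 7 − 1 = 6

rB=6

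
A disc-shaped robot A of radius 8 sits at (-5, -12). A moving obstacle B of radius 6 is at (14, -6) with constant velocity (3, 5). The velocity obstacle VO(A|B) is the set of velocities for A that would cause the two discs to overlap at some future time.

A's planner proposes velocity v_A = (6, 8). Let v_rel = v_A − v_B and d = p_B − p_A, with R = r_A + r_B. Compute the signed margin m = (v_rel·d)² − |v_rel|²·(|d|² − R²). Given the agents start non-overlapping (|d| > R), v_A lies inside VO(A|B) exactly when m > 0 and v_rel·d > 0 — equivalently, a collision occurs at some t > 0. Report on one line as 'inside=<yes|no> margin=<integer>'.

d = (19, 6),  |d|² = 397;  R = 8+6 = 14,  c = 397−14² = 201
v_rel = (3, 3),  |v_rel|² = 18;  v_rel·d = (3)·(19) + (3)·(6) = 75
18·t² − 150·t + 201 = 0  ⇒  m = 75² − 18·201 = 2007
m = 2007 > 0,  v_rel·d = 75 > 0  ⇒  inside

inside=yes margin=2007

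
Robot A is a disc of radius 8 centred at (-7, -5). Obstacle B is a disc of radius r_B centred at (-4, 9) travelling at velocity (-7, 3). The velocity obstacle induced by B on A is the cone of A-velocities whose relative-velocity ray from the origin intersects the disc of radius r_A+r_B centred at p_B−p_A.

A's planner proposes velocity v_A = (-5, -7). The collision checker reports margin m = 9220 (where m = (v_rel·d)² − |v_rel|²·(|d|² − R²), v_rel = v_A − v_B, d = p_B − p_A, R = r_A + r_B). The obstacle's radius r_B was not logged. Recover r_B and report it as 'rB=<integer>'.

m = 9220
d = (3, 14);  v_rel = (2, -10),  |v_rel|² = 104
v_rel×d = (2)·(14) − (-10)·(3) = 58
since m = R²·104 − 58²:  R² = (3364 + 9220) / 104 = 121
R = √121 = 11  ⇒  r_B = 11 − 8 = 3

rB=3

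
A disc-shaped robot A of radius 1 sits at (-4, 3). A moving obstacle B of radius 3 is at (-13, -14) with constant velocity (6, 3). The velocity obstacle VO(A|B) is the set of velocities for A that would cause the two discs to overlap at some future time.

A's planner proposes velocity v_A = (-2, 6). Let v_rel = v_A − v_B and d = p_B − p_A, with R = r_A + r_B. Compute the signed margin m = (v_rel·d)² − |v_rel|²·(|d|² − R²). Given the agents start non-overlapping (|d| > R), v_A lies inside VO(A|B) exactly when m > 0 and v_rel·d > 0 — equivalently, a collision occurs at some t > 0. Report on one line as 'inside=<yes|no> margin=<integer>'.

d = (-9, -17),  |d|² = 370;  R = 1+3 = 4,  c = 370−4² = 354
v_rel = (-8, 3),  |v_rel|² = 73;  v_rel·d = (-8)·(-9) + (3)·(-17) = 21
73·t² − 42·t + 354 = 0  ⇒  m = 21² − 73·354 = -25401
m = -25401 < 0,  v_rel·d = 21 > 0  ⇒  outside

inside=no margin=-25401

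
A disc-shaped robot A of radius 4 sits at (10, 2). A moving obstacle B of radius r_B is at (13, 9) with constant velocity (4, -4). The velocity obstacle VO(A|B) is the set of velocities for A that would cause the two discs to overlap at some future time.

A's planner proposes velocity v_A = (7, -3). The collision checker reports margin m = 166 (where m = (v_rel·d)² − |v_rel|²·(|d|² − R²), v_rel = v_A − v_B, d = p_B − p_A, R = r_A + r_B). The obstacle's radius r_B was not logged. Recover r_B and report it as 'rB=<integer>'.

m = 166
d = (3, 7);  v_rel = (3, 1),  |v_rel|² = 10
v_rel×d = (3)·(7) − (1)·(3) = 18
since m = R²·10 − 18²:  R² = (324 + 166) / 10 = 49
R = √49 = 7  ⇒  r_B = 7 − 4 = 3

rB=3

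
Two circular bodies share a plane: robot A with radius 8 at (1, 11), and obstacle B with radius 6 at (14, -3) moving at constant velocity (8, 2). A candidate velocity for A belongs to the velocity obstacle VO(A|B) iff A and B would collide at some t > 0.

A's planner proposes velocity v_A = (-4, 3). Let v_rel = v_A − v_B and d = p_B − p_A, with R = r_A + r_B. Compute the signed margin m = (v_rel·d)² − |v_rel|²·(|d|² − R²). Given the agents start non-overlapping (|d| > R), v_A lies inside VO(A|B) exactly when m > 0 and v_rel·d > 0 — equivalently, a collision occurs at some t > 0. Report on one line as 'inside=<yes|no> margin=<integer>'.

d = (13, -14),  |d|² = 365;  R = 8+6 = 14,  c = 365−14² = 169
v_rel = (-12, 1),  |v_rel|² = 145;  v_rel·d = (-12)·(13) + (1)·(-14) = -170
145·t² + 340·t + 169 = 0  ⇒  m = (-170)² − 145·169 = 4395
m = 4395 > 0,  v_rel·d = -170 < 0  ⇒  outside

inside=no margin=4395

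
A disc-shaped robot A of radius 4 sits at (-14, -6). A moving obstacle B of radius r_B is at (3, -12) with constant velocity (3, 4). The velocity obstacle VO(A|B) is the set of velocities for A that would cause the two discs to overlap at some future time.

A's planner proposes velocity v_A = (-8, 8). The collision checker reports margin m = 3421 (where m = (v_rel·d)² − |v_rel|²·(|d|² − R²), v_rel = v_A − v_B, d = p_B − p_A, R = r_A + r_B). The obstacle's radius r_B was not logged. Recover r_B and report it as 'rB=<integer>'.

m = 3421
d = (17, -6);  v_rel = (-11, 4),  |v_rel|² = 137
v_rel×d = (-11)·(-6) − (4)·(17) = -2
since m = R²·137 − (-2)²:  R² = (4 + 3421) / 137 = 25
R = √25 = 5  ⇒  r_B = 5 − 4 = 1

rB=1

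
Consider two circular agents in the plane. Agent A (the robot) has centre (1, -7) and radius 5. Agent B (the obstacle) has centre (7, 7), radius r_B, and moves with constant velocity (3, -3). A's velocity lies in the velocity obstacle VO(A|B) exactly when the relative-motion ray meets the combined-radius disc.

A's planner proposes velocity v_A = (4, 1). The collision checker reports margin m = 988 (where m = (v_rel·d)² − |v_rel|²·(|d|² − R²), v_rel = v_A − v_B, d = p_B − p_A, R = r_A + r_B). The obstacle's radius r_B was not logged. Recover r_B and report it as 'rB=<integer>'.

m = 988
d = (6, 14);  v_rel = (1, 4),  |v_rel|² = 17
v_rel×d = (1)·(14) − (4)·(6) = -10
since m = R²·17 − (-10)²:  R² = (100 + 988) / 17 = 64
R = √64 = 8  ⇒  r_B = 8 − 5 = 3

rB=3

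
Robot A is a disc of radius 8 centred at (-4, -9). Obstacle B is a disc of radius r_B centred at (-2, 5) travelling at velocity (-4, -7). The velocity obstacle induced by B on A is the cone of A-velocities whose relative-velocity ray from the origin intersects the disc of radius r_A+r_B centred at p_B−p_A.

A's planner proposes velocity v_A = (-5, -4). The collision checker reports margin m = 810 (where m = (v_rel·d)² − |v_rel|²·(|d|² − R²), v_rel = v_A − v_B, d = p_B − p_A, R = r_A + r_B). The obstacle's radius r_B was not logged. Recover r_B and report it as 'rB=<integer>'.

m = 810
d = (2, 14);  v_rel = (-1, 3),  |v_rel|² = 10
v_rel×d = (-1)·(14) − (3)·(2) = -20
since m = R²·10 − (-20)²:  R² = (400 + 810) / 10 = 121
R = √121 = 11  ⇒  r_B = 11 − 8 = 3

rB=3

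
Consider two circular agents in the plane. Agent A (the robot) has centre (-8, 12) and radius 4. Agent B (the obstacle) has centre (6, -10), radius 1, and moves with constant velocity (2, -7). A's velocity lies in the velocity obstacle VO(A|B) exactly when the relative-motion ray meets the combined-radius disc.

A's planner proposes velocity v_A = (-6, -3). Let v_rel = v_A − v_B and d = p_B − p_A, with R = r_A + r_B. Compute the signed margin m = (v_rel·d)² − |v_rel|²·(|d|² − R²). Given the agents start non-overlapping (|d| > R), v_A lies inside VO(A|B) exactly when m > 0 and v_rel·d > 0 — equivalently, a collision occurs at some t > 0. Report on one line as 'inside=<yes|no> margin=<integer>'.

d = (14, -22),  |d|² = 680;  R = 4+1 = 5,  c = 680−5² = 655
v_rel = (-8, 4),  |v_rel|² = 80;  v_rel·d = (-8)·(14) + (4)·(-22) = -200
80·t² + 400·t + 655 = 0  ⇒  m = (-200)² − 80·655 = -12400
m = -12400 < 0,  v_rel·d = -200 < 0  ⇒  outside

inside=no margin=-12400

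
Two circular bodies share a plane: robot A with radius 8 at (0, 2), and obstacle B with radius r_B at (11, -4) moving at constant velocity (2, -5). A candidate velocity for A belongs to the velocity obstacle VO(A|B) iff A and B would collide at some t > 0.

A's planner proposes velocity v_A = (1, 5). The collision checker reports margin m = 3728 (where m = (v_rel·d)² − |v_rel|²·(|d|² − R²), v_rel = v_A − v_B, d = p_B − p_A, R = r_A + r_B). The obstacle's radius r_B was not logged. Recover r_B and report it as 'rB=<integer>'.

m = 3728
d = (11, -6);  v_rel = (-1, 10),  |v_rel|² = 101
v_rel×d = (-1)·(-6) − (10)·(11) = -104
since m = R²·101 − (-104)²:  R² = (10816 + 3728) / 101 = 144
R = √144 = 12  ⇒  r_B = 12 − 8 = 4

rB=4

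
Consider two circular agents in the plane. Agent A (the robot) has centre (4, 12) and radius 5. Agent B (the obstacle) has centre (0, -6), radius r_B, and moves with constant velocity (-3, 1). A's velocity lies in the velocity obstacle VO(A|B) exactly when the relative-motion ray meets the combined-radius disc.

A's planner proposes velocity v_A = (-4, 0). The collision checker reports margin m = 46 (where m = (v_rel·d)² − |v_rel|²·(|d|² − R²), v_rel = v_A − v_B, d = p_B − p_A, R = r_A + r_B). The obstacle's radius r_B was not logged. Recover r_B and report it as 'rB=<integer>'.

m = 46
d = (-4, -18);  v_rel = (-1, -1),  |v_rel|² = 2
v_rel×d = (-1)·(-18) − (-1)·(-4) = 14
since m = R²·2 − 14²:  R² = (196 + 46) / 2 = 121
R = √121 = 11  ⇒  r_B = 11 − 5 = 6

rB=6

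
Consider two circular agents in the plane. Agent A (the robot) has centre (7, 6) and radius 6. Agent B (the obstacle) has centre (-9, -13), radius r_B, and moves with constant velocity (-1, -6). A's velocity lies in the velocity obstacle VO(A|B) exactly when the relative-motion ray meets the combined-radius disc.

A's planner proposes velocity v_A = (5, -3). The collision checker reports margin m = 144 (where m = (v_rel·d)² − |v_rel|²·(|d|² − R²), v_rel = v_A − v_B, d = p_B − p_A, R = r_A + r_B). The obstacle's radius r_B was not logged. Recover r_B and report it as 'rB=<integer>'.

m = 144
d = (-16, -19);  v_rel = (6, 3),  |v_rel|² = 45
v_rel×d = (6)·(-19) − (3)·(-16) = -66
since m = R²·45 − (-66)²:  R² = (4356 + 144) / 45 = 100
R = √100 = 10  ⇒  r_B = 10 − 6 = 4

rB=4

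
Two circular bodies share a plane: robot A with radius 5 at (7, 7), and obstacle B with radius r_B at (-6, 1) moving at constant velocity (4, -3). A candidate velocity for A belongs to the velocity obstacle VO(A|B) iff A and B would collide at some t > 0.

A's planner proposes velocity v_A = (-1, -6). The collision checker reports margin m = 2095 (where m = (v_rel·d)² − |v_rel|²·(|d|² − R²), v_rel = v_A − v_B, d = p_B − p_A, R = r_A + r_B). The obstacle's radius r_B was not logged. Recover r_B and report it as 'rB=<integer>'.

m = 2095
d = (-13, -6);  v_rel = (-5, -3),  |v_rel|² = 34
v_rel×d = (-5)·(-6) − (-3)·(-13) = -9
since m = R²·34 − (-9)²:  R² = (81 + 2095) / 34 = 64
R = √64 = 8  ⇒  r_B = 8 − 5 = 3

rB=3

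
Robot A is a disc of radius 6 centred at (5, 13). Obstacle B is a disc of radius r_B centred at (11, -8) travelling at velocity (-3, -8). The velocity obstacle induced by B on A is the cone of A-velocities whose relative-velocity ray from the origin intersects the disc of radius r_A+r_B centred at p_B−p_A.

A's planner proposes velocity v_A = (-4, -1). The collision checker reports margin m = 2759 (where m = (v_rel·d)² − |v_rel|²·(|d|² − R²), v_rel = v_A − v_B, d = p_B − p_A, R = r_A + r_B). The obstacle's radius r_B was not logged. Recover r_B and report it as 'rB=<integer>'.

m = 2759
d = (6, -21);  v_rel = (-1, 7),  |v_rel|² = 50
v_rel×d = (-1)·(-21) − (7)·(6) = -21
since m = R²·50 − (-21)²:  R² = (441 + 2759) / 50 = 64
R = √64 = 8  ⇒  r_B = 8 − 6 = 2

rB=2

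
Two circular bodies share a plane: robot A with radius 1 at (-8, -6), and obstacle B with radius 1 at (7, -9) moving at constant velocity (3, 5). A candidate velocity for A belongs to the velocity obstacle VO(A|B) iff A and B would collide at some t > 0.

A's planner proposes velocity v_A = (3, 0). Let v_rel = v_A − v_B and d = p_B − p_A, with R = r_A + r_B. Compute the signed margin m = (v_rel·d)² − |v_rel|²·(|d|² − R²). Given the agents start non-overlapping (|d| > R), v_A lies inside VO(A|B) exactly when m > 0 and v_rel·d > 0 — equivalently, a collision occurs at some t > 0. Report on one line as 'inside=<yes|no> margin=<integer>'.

d = (15, -3),  |d|² = 234;  R = 1+1 = 2,  c = 234−2² = 230
v_rel = (0, -5),  |v_rel|² = 25;  v_rel·d = (0)·(15) + (-5)·(-3) = 15
25·t² − 30·t + 230 = 0  ⇒  m = 15² − 25·230 = -5525
m = -5525 < 0,  v_rel·d = 15 > 0  ⇒  outside

inside=no margin=-5525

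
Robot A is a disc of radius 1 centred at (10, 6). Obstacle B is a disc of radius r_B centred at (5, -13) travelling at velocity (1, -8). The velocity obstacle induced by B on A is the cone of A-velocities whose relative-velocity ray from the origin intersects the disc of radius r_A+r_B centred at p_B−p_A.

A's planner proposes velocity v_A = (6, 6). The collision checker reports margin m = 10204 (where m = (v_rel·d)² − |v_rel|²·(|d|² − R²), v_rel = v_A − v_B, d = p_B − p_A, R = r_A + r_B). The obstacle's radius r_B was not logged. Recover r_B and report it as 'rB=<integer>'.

m = 10204
d = (-5, -19);  v_rel = (5, 14),  |v_rel|² = 221
v_rel×d = (5)·(-19) − (14)·(-5) = -25
since m = R²·221 − (-25)²:  R² = (625 + 10204) / 221 = 49
R = √49 = 7  ⇒  r_B = 7 − 1 = 6

rB=6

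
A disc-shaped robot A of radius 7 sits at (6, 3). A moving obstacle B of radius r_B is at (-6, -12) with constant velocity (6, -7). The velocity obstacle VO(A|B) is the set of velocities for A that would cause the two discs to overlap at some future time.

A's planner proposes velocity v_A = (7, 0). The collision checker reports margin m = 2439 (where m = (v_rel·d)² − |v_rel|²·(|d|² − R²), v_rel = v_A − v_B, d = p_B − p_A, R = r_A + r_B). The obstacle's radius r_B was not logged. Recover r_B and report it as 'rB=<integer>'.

m = 2439
d = (-12, -15);  v_rel = (1, 7),  |v_rel|² = 50
v_rel×d = (1)·(-15) − (7)·(-12) = 69
since m = R²·50 − 69²:  R² = (4761 + 2439) / 50 = 144
R = √144 = 12  ⇒  r_B = 12 − 7 = 5

rB=5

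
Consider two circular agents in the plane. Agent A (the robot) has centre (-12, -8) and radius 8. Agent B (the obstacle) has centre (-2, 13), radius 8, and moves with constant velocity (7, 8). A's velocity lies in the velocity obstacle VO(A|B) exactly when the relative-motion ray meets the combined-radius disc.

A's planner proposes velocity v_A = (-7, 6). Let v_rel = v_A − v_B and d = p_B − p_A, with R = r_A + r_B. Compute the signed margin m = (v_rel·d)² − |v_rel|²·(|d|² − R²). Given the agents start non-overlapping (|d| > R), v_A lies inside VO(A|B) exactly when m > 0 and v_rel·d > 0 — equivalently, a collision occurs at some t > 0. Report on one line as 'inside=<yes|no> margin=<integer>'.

d = (10, 21),  |d|² = 541;  R = 8+8 = 16,  c = 541−16² = 285
v_rel = (-14, -2),  |v_rel|² = 200;  v_rel·d = (-14)·(10) + (-2)·(21) = -182
200·t² + 364·t + 285 = 0  ⇒  m = (-182)² − 200·285 = -23876
m = -23876 < 0,  v_rel·d = -182 < 0  ⇒  outside

inside=no margin=-23876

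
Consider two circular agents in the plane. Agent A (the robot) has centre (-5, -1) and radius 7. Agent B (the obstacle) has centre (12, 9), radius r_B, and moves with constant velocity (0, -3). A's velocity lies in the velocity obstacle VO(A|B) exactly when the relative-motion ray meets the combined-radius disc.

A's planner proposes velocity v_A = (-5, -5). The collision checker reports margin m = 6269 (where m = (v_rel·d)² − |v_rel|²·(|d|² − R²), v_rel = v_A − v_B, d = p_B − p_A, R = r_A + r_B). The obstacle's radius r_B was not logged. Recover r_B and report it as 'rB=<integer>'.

m = 6269
d = (17, 10);  v_rel = (-5, -2),  |v_rel|² = 29
v_rel×d = (-5)·(10) − (-2)·(17) = -16
since m = R²·29 − (-16)²:  R² = (256 + 6269) / 29 = 225
R = √225 = 15  ⇒  r_B = 15 − 7 = 8

rB=8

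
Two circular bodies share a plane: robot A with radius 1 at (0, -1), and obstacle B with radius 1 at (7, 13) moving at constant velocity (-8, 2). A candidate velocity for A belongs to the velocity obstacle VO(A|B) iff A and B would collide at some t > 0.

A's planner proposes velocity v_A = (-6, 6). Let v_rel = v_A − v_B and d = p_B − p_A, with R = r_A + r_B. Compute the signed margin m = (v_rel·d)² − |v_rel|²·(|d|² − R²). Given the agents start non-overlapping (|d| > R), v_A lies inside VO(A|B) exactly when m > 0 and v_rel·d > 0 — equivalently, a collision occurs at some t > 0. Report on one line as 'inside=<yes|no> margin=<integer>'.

d = (7, 14),  |d|² = 245;  R = 1+1 = 2,  c = 245−2² = 241
v_rel = (2, 4),  |v_rel|² = 20;  v_rel·d = (2)·(7) + (4)·(14) = 70
20·t² − 140·t + 241 = 0  ⇒  m = 70² − 20·241 = 80
m = 80 > 0,  v_rel·d = 70 > 0  ⇒  inside

inside=yes margin=80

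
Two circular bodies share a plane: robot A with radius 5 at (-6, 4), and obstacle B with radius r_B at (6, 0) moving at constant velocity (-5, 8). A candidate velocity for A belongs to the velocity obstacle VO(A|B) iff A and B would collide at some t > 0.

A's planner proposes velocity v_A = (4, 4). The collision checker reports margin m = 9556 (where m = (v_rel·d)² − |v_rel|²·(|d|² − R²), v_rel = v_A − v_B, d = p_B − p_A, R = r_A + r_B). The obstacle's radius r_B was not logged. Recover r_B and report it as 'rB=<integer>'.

m = 9556
d = (12, -4);  v_rel = (9, -4),  |v_rel|² = 97
v_rel×d = (9)·(-4) − (-4)·(12) = 12
since m = R²·97 − 12²:  R² = (144 + 9556) / 97 = 100
R = √100 = 10  ⇒  r_B = 10 − 5 = 5

rB=5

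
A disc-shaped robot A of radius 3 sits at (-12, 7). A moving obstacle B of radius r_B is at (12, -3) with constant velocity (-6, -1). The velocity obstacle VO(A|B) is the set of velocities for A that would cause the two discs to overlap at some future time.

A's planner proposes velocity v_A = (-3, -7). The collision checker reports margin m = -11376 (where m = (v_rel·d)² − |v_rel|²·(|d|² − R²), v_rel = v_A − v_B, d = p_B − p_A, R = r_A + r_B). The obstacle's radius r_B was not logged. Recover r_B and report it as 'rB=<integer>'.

m = -11376
d = (24, -10);  v_rel = (3, -6),  |v_rel|² = 45
v_rel×d = (3)·(-10) − (-6)·(24) = 114
since m = R²·45 − 114²:  R² = (12996 + -11376) / 45 = 36
R = √36 = 6  ⇒  r_B = 6 − 3 = 3

rB=3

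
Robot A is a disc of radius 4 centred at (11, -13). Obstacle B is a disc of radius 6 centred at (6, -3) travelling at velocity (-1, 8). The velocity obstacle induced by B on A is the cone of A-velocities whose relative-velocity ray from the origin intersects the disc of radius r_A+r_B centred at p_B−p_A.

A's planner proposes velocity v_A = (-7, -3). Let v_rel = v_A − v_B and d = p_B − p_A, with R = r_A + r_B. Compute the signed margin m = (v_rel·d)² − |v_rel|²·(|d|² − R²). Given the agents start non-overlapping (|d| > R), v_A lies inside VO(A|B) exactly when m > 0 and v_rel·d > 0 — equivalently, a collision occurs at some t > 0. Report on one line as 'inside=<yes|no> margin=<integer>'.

d = (-5, 10),  |d|² = 125;  R = 4+6 = 10,  c = 125−10² = 25
v_rel = (-6, -11),  |v_rel|² = 157;  v_rel·d = (-6)·(-5) + (-11)·(10) = -80
157·t² + 160·t + 25 = 0  ⇒  m = (-80)² − 157·25 = 2475
m = 2475 > 0,  v_rel·d = -80 < 0  ⇒  outside

inside=no margin=2475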